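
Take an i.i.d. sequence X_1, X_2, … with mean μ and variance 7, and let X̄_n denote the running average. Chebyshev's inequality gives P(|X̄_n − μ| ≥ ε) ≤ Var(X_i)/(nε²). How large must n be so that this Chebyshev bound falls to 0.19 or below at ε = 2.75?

Require 7/(n·2.75²) ≤ 0.19, i.e. n ≥ 7/(0.19·2.75²) = 4.872.
The smallest integer n is 5.

5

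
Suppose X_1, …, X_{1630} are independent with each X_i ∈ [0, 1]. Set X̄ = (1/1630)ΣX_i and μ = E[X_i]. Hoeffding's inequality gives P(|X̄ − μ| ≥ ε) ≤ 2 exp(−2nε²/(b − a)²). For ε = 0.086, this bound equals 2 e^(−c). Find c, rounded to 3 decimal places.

24.111

c = 2nε²/(b − a)² = 2·1630·0.086² / 1² = 24.1110.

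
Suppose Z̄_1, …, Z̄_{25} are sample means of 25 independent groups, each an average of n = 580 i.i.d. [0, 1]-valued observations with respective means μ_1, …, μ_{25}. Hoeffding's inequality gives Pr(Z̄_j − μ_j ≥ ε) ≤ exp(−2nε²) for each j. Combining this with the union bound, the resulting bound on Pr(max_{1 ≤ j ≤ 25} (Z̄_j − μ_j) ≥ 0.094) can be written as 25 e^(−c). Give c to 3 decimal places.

Union bound over the 25 events: Pr(max_{1 ≤ j ≤ 25} (Z̄_j − μ_j) ≥ 0.094) ≤ 25·exp(−2nε²) = 25 exp(−2·580·0.094²).
So c = 2·580·0.094² = 10.2498.

10.250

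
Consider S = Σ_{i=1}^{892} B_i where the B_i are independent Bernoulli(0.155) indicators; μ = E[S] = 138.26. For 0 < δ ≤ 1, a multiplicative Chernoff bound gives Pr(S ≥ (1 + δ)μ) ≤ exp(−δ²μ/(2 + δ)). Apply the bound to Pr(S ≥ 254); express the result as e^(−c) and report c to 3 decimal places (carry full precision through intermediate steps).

Write 254 = (1 + δ)μ, so δ = 254/138.26 − 1 = 0.8371185…
Then the exponent is δ²μ/(2 + δ) = (254 − μ)² / (μ·(2 + δ)) = 34.150175.

34.150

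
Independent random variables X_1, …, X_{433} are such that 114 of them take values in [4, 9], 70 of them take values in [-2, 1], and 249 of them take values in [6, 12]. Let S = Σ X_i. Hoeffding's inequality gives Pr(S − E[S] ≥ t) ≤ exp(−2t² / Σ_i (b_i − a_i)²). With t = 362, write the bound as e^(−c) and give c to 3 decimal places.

Σ(b_i − a_i)² = 114·5² + 70·3² + 249·6² = 12444.
c = 2t² / 12444 = 2·362² / 12444 = 21.0614.

21.061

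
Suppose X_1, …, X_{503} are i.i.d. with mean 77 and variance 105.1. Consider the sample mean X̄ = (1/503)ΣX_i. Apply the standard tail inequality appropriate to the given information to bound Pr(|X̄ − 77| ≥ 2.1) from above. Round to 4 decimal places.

0.0474

With mean and variance of each term known, Chebyshev's inequality bounds the deviation of the sum (or sample mean).
Var(X̄) = Var(X_i)/n = 105.1/503 = 0.20895.
Chebyshev: Pr(|X̄ − 77| ≥ 2.1) ≤ Var(X̄)/(2.1)² = 105.1/(503·2.1²) = 0.0474.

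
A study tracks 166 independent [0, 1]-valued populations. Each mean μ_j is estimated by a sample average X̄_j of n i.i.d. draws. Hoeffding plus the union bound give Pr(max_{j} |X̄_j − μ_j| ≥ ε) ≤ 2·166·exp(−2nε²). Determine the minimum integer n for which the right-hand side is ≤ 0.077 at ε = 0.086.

Need 2·166·exp(−2nε²) ≤ 0.077, i.e. exp(−2nε²) ≤ 0.077/332.
So 2nε² ≥ ln(332/0.077) = 8.369085.
Hence n ≥ 8.369085/(2·0.086²) = 565.785.
The smallest integer n is 566.

566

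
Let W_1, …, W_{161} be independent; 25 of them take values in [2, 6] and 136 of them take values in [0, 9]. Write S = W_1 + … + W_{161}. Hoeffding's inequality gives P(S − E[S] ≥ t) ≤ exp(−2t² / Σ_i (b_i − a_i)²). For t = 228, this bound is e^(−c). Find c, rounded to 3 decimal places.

Σ(b_i − a_i)² = 25·4² + 136·9² = 11416.
c = 2t² / 11416 = 2·228² / 11416 = 9.1072.

9.107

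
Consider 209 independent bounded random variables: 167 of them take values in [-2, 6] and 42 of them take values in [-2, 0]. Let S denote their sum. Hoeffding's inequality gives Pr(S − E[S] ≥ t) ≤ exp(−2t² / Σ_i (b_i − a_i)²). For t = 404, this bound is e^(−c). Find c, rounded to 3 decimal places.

Σ(b_i − a_i)² = 167·8² + 42·2² = 10856.
c = 2t² / 10856 = 2·404² / 10856 = 30.0693.

30.069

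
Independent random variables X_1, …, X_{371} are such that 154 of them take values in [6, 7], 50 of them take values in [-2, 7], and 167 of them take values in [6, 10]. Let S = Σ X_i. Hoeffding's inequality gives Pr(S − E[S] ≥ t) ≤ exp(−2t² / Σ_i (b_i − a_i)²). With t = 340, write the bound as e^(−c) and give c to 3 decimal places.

Σ(b_i − a_i)² = 154·1² + 50·9² + 167·4² = 6876.
c = 2t² / 6876 = 2·340² / 6876 = 33.6242.

33.624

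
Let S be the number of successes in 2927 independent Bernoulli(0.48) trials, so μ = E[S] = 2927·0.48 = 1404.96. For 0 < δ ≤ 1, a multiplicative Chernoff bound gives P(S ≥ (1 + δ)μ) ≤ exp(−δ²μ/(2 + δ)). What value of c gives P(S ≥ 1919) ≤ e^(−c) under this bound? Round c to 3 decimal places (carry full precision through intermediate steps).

79.495

Write 1919 = (1 + δ)μ, so δ = 1919/1404.96 − 1 = 0.3658752…
Then the exponent is δ²μ/(2 + δ) = (1919 − μ)² / (μ·(2 + δ)) = 79.494676.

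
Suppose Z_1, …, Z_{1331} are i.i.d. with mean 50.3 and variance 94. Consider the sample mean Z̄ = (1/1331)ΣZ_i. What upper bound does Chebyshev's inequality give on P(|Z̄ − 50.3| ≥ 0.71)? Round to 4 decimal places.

Var(Z̄) = Var(Z_i)/n = 94/1331 = 0.070624.
Chebyshev: P(|Z̄ − 50.3| ≥ 0.71) ≤ Var(Z̄)/(0.71)² = 94/(1331·0.71²) = 0.1401.

0.1401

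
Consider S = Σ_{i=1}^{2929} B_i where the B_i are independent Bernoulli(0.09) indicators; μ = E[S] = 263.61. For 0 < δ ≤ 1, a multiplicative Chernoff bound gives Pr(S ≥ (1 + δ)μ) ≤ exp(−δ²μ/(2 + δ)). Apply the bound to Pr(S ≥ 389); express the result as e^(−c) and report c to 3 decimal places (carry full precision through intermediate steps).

24.092

Write 389 = (1 + δ)μ, so δ = 389/263.61 − 1 = 0.4756648…
Then the exponent is δ²μ/(2 + δ) = (389 − μ)² / (μ·(2 + δ)) = 24.091957.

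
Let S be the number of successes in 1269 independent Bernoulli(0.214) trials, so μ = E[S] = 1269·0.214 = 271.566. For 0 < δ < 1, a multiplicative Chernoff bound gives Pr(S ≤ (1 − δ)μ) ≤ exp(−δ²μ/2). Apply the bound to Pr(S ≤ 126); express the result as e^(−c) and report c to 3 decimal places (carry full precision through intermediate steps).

39.013

Write 126 = (1 − δ)μ, so δ = 1 − 126/271.566 = 0.5360244…
Then the exponent is δ²μ/2 = (μ − 126)²/(2μ) = 39.013463.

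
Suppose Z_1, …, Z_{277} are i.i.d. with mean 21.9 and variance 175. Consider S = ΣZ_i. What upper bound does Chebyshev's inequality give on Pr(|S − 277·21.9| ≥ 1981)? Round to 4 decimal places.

Var(S) = n·Var(Z_i) = 277·175 = 48475.
Chebyshev: Pr(|S − 277·21.9| ≥ 1981) ≤ Var(S)/1981² = 48475/3924361 = 0.0124.

0.0124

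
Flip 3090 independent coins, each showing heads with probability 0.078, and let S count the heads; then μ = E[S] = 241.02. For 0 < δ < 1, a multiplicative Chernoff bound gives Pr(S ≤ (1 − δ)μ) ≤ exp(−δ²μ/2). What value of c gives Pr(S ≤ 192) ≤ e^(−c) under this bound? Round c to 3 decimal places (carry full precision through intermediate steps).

4.985

Write 192 = (1 − δ)μ, so δ = 1 − 192/241.02 = 0.2033856…
Then the exponent is δ²μ/2 = (μ − 192)²/(2μ) = 4.984981.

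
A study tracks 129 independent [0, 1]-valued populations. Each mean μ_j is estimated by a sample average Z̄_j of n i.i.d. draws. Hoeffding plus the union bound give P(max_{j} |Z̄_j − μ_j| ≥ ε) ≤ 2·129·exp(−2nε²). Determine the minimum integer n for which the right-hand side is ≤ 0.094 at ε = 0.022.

Need 2·129·exp(−2nε²) ≤ 0.094, i.e. exp(−2nε²) ≤ 0.094/258.
So 2nε² ≥ ln(258/0.094) = 7.917420.
Hence n ≥ 7.917420/(2·0.022²) = 8179.153.
The smallest integer n is 8180.

8180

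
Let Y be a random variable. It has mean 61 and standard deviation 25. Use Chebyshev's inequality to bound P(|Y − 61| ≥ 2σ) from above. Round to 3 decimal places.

Chebyshev: P(|Y − μ| ≥ t) ≤ Var(Y)/t².
Var(Y) = σ² = 25² = 625.
t = 2·25 = 50.
Bound = 625 / 2500 = 0.2500.

0.250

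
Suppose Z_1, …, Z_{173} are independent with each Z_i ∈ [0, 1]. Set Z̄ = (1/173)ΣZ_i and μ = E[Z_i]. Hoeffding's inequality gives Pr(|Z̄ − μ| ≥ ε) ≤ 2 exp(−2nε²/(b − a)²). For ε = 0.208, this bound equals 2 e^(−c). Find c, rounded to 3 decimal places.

14.969

c = 2nε²/(b − a)² = 2·173·0.208² / 1² = 14.9693.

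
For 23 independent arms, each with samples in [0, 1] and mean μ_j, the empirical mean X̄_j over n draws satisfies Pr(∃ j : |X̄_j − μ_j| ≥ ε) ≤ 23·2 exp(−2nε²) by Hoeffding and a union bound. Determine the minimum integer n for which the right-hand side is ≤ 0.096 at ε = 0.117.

226

Need 2·23·exp(−2nε²) ≤ 0.096, i.e. exp(−2nε²) ≤ 0.096/46.
So 2nε² ≥ ln(46/0.096) = 6.172048.
Hence n ≥ 6.172048/(2·0.117²) = 225.438.
The smallest integer n is 226.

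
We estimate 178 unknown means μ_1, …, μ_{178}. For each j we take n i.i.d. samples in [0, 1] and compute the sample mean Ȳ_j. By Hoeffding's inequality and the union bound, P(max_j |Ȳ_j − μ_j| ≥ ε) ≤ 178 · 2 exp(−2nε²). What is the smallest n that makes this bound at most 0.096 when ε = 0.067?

916

Need 2·178·exp(−2nε²) ≤ 0.096, i.e. exp(−2nε²) ≤ 0.096/356.
So 2nε² ≥ ln(356/0.096) = 8.218338.
Hence n ≥ 8.218338/(2·0.067²) = 915.386.
The smallest integer n is 916.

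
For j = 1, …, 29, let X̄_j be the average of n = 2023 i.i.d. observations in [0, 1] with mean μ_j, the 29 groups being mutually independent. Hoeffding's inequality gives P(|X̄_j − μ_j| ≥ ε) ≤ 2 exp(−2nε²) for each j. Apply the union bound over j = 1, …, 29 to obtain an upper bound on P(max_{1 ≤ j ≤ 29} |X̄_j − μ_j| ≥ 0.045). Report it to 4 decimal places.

0.0160

Per-experiment Hoeffding bound: 2·exp(−2·2023·0.045²) = 2·exp(−8.19315) = 0.00055308.
Union bound over 29 events: 29·0.00055308 = 0.01604.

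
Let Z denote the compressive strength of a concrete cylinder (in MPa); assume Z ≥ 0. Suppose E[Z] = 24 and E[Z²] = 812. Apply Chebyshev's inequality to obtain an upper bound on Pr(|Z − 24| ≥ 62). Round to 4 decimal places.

Var(Z) = E[Z²] − (E[Z])² = 812 − 576 = 236.
Chebyshev's inequality: Pr(|Z − μ| ≥ t) ≤ Var(Z)/t² = 236/3844 = 0.0614.

0.0614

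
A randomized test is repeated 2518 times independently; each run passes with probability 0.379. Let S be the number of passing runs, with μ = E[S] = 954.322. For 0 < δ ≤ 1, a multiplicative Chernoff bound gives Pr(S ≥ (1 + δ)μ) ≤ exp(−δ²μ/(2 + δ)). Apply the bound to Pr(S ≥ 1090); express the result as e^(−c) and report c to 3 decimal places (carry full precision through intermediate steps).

Write 1090 = (1 + δ)μ, so δ = 1090/954.322 − 1 = 0.1421721…
Then the exponent is δ²μ/(2 + δ) = (1090 − μ)² / (μ·(2 + δ)) = 9.004707.

9.005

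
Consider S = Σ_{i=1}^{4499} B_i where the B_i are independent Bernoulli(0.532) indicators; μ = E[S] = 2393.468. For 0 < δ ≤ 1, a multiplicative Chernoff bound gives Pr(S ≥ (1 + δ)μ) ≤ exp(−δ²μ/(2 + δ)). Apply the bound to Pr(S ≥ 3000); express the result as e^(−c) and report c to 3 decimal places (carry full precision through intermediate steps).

Write 3000 = (1 + δ)μ, so δ = 3000/2393.468 − 1 = 0.2534114…
Then the exponent is δ²μ/(2 + δ) = (3000 − μ)² / (μ·(2 + δ)) = 68.208631.

68.209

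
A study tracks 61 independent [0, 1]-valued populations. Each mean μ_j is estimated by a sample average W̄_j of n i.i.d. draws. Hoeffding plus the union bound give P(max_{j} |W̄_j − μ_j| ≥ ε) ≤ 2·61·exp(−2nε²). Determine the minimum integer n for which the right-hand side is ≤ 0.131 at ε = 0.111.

Need 2·61·exp(−2nε²) ≤ 0.131, i.e. exp(−2nε²) ≤ 0.131/122.
So 2nε² ≥ ln(122/0.131) = 6.836579.
Hence n ≥ 6.836579/(2·0.111²) = 277.436.
The smallest integer n is 278.

278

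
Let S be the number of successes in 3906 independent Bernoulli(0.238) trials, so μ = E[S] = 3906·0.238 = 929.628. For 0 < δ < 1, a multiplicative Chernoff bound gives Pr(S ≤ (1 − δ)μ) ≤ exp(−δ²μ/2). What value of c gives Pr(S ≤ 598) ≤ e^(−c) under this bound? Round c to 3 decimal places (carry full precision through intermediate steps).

Write 598 = (1 − δ)μ, so δ = 1 − 598/929.628 = 0.3567319…
Then the exponent is δ²μ/2 = (μ − 598)²/(2μ) = 59.151150.

59.151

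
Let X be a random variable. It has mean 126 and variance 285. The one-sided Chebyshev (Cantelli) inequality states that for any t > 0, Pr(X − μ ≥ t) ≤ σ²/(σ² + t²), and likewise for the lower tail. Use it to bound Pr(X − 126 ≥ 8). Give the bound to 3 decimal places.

Here σ² = 285 and t = 8, so σ² + t² = 349.
Cantelli's bound: 285/349 = 0.8166.

0.817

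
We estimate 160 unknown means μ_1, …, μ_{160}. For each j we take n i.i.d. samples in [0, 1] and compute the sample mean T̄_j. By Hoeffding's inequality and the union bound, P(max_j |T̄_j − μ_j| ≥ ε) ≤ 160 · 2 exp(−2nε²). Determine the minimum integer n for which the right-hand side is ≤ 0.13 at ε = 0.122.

Need 2·160·exp(−2nε²) ≤ 0.13, i.e. exp(−2nε²) ≤ 0.13/320.
So 2nε² ≥ ln(320/0.13) = 7.808542.
Hence n ≥ 7.808542/(2·0.122²) = 262.313.
The smallest integer n is 263.

263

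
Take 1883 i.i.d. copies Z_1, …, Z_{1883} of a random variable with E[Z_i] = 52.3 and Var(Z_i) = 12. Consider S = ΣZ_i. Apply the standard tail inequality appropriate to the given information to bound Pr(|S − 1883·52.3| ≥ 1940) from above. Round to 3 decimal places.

0.006

With mean and variance of each term known, Chebyshev's inequality bounds the deviation of the sum (or sample mean).
Var(S) = n·Var(Z_i) = 1883·12 = 22596.
Chebyshev: Pr(|S − 1883·52.3| ≥ 1940) ≤ Var(S)/1940² = 22596/3763600 = 0.0060.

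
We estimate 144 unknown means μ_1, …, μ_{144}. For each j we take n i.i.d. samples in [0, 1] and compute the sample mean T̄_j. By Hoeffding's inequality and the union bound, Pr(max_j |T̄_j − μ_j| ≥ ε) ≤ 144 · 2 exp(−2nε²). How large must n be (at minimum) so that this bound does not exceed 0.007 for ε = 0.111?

Need 2·144·exp(−2nε²) ≤ 0.007, i.e. exp(−2nε²) ≤ 0.007/288.
So 2nε² ≥ ln(288/0.007) = 10.624806.
Hence n ≥ 10.624806/(2·0.111²) = 431.167.
The smallest integer n is 432.

432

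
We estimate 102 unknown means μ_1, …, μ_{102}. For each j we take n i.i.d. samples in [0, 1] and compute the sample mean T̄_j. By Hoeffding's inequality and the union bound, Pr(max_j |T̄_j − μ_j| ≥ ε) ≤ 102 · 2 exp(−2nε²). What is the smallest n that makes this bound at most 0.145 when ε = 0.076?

Need 2·102·exp(−2nε²) ≤ 0.145, i.e. exp(−2nε²) ≤ 0.145/204.
So 2nε² ≥ ln(204/0.145) = 7.249142.
Hence n ≥ 7.249142/(2·0.076²) = 627.523.
The smallest integer n is 628.

628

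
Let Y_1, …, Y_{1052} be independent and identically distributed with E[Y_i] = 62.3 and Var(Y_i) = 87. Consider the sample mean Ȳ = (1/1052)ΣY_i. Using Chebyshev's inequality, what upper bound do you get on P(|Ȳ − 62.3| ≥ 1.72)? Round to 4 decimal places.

0.0280

Var(Ȳ) = Var(Y_i)/n = 87/1052 = 0.0827.
Chebyshev: P(|Ȳ − 62.3| ≥ 1.72) ≤ Var(Ȳ)/(1.72)² = 87/(1052·1.72²) = 0.0280.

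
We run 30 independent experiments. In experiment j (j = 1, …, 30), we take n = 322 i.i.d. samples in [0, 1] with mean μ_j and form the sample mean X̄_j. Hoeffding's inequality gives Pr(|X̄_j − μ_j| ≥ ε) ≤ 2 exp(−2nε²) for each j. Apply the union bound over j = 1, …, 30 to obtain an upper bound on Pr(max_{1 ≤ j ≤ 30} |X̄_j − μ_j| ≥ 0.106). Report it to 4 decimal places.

Per-experiment Hoeffding bound: 2·exp(−2·322·0.106²) = 2·exp(−7.23598) = 0.0014404.
Union bound over 30 events: 30·0.0014404 = 0.04321.

0.0432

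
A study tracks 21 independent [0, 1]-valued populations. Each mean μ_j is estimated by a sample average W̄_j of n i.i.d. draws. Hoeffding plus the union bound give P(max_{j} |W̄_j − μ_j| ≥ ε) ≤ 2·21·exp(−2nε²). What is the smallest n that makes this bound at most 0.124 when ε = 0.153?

Need 2·21·exp(−2nε²) ≤ 0.124, i.e. exp(−2nε²) ≤ 0.124/42.
So 2nε² ≥ ln(42/0.124) = 5.825143.
Hence n ≥ 5.825143/(2·0.153²) = 124.421.
The smallest integer n is 125.

125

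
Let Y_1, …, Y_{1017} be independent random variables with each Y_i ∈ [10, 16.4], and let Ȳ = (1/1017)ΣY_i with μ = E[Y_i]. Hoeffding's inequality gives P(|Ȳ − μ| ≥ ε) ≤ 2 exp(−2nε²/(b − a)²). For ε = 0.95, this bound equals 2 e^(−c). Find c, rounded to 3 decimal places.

c = 2nε²/(b − a)² = 2·1017·0.95² / 6.4² = 44.8165.

44.817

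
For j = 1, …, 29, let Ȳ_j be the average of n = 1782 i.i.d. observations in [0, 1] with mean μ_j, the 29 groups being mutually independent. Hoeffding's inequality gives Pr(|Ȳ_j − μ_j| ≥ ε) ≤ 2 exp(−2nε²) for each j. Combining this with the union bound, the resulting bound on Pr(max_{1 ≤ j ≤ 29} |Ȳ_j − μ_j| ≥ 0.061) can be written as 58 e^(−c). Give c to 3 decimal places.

13.262

Union bound over the 29 events: Pr(max_{1 ≤ j ≤ 29} |Ȳ_j − μ_j| ≥ 0.061) ≤ 29·2·exp(−2nε²) = 58 exp(−2·1782·0.061²).
So c = 2·1782·0.061² = 13.2616.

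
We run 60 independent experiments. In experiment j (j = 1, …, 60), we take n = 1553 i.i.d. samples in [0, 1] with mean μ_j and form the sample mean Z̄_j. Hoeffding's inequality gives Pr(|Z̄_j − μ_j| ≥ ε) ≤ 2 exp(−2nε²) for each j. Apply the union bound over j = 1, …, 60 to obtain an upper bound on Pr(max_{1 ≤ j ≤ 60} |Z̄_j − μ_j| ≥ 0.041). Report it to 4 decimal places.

0.6481

Per-experiment Hoeffding bound: 2·exp(−2·1553·0.041²) = 2·exp(−5.22119) = 0.010802.
Union bound over 60 events: 60·0.010802 = 0.64811.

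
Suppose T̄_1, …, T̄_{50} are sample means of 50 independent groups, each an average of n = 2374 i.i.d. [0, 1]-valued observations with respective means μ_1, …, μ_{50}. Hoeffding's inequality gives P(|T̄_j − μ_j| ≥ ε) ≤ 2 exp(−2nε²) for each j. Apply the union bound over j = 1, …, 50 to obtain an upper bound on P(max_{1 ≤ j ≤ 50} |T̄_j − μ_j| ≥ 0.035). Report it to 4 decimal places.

Per-experiment Hoeffding bound: 2·exp(−2·2374·0.035²) = 2·exp(−5.81630) = 0.0059572.
Union bound over 50 events: 50·0.0059572 = 0.29786.

0.2979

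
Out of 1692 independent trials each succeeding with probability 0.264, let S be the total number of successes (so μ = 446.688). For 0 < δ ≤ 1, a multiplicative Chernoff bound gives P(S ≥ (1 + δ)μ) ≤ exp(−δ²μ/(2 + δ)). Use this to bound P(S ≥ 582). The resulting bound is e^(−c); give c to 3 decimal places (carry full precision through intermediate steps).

17.799

Write 582 = (1 + δ)μ, so δ = 582/446.688 − 1 = 0.3029228…
Then the exponent is δ²μ/(2 + δ) = (582 − μ)² / (μ·(2 + δ)) = 17.798727.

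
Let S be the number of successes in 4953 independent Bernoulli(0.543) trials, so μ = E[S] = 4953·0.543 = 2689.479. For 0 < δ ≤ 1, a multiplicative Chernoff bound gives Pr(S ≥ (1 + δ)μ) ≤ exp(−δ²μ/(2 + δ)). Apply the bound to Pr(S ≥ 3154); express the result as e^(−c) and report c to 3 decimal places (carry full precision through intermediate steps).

36.927

Write 3154 = (1 + δ)μ, so δ = 3154/2689.479 − 1 = 0.1727178…
Then the exponent is δ²μ/(2 + δ) = (3154 − μ)² / (μ·(2 + δ)) = 36.926591.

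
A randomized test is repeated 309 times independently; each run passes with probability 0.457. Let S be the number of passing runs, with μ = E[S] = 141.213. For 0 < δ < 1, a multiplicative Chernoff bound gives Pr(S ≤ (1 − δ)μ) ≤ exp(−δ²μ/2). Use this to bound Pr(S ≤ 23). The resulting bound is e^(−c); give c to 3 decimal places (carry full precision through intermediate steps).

Write 23 = (1 − δ)μ, so δ = 1 − 23/141.213 = 0.8371255…
Then the exponent is δ²μ/2 = (μ − 23)²/(2μ) = 49.479557.

49.480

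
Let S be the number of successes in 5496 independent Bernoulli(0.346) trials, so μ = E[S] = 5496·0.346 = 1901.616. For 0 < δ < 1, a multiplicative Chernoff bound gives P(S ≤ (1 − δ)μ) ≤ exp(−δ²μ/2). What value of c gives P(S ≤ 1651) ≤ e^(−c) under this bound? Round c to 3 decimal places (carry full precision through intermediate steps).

16.514

Write 1651 = (1 − δ)μ, so δ = 1 − 1651/1901.616 = 0.1317911…
Then the exponent is δ²μ/2 = (μ − 1651)²/(2μ) = 16.514475.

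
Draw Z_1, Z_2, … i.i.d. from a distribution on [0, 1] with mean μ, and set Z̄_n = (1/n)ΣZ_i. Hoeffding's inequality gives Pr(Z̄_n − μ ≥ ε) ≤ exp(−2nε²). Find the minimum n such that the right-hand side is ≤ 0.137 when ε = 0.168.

Require exp(−2nε²) ≤ 0.137, i.e. 2nε² ≥ ln(1/0.137) = 1.987774.
So n ≥ 1.987774 / (2·0.168²) = 35.214.
The smallest integer n is 36.

36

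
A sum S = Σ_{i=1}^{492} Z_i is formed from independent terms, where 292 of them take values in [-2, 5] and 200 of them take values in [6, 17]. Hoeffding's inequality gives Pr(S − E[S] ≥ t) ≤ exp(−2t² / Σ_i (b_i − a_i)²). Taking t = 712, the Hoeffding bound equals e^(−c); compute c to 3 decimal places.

Σ(b_i − a_i)² = 292·7² + 200·11² = 38508.
c = 2t² / 38508 = 2·712² / 38508 = 26.3293.

26.329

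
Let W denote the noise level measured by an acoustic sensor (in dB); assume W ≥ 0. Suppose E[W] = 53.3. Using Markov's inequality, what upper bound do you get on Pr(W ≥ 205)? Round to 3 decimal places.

Markov's inequality: for a non-negative random variable, Pr(W ≥ a) ≤ E[W]/a.
Here E[W] = 53.3 and a = 205, so the bound is 53.3/205 = 0.2600.

0.260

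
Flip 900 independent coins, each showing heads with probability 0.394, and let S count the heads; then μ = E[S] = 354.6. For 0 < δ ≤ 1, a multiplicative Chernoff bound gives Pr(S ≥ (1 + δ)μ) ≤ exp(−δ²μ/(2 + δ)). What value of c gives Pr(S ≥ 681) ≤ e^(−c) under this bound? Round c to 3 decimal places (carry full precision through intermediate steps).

102.875

Write 681 = (1 + δ)μ, so δ = 681/354.6 − 1 = 0.9204738…
Then the exponent is δ²μ/(2 + δ) = (681 − μ)² / (μ·(2 + δ)) = 102.874623.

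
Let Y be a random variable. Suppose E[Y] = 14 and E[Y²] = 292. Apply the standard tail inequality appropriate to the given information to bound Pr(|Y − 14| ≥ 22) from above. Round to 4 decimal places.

The first two moments determine the variance, so Chebyshev's inequality is the sharpest standard bound available.
Var(Y) = E[Y²] − (E[Y])² = 292 − 196 = 96.
Chebyshev's inequality: Pr(|Y − μ| ≥ t) ≤ Var(Y)/t² = 96/484 = 0.1983.

0.1983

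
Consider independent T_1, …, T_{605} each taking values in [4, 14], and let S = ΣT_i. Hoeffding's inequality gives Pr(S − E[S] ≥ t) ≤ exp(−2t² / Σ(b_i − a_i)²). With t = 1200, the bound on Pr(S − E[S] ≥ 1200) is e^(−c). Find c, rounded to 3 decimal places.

47.603

Σ(b_i − a_i)² = 605·(10)² = 60500.
c = 2t²/60500 = 2·1200²/60500 = 47.6033.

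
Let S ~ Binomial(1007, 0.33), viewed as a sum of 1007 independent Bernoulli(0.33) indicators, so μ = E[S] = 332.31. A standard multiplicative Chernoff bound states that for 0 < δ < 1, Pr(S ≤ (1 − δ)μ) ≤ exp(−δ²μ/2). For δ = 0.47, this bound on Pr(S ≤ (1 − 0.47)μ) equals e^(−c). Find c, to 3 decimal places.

36.704

c = δ²μ/2 = 0.47²·332.31/2 = 36.7036.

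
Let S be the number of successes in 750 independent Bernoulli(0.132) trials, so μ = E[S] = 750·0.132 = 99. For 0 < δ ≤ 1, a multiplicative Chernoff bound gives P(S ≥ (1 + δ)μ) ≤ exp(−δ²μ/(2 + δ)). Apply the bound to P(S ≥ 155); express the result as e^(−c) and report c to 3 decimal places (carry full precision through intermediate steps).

Write 155 = (1 + δ)μ, so δ = 155/99 − 1 = 0.5656566…
Then the exponent is δ²μ/(2 + δ) = (155 − μ)² / (μ·(2 + δ)) = 12.346457.

12.346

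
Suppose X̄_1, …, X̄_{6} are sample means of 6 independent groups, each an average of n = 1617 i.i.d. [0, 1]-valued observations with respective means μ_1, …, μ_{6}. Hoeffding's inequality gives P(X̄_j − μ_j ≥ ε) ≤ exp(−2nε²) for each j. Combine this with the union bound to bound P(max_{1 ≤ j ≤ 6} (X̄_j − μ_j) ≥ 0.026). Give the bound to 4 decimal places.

Per-experiment Hoeffding bound: exp(−2·1617·0.026²) = exp(−2.18618) = 0.11234.
Union bound over 6 events: 6·0.11234 = 0.67407.

0.6741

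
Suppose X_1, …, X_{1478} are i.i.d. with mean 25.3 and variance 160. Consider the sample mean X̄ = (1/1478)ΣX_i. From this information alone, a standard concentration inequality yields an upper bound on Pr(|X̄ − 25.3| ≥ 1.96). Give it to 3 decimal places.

With mean and variance of each term known, Chebyshev's inequality bounds the deviation of the sum (or sample mean).
Var(X̄) = Var(X_i)/n = 160/1478 = 0.10825.
Chebyshev: Pr(|X̄ − 25.3| ≥ 1.96) ≤ Var(X̄)/(1.96)² = 160/(1478·1.96²) = 0.0282.

0.028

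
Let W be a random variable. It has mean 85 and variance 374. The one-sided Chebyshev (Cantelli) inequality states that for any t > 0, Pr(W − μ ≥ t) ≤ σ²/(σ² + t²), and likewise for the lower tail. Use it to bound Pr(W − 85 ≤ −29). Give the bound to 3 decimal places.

Here σ² = 374 and t = 29, so σ² + t² = 1215.
Cantelli's bound: 374/1215 = 0.3078.

0.308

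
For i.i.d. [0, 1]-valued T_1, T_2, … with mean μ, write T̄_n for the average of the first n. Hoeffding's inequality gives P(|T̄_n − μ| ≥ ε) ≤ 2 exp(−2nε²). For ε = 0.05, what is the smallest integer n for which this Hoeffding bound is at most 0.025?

Require 2·exp(−2nε²) ≤ 0.025, i.e. 2nε² ≥ ln(2/0.025) = 4.382027.
So n ≥ 4.382027 / (2·0.05²) = 876.405.
The smallest integer n is 877.

877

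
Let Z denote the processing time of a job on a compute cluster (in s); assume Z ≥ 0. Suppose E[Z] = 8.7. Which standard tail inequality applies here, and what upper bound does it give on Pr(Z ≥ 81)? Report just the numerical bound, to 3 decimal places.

Only the mean of a non-negative variable is known, so Markov's inequality is the applicable tail bound.
Markov's inequality: for a non-negative random variable, Pr(Z ≥ a) ≤ E[Z]/a.
Here E[Z] = 8.7 and a = 81, so the bound is 8.7/81 = 0.1074.

0.107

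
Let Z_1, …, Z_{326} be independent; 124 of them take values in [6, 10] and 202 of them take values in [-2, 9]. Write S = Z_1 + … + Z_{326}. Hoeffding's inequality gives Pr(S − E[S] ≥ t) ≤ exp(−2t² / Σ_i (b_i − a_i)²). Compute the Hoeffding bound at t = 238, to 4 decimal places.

0.0137

Σ(b_i − a_i)² = 124·4² + 202·11² = 26426.
Exponent = 2·238² / 26426 = 4.28699.
Bound = exp(−4.28699) = 0.01375.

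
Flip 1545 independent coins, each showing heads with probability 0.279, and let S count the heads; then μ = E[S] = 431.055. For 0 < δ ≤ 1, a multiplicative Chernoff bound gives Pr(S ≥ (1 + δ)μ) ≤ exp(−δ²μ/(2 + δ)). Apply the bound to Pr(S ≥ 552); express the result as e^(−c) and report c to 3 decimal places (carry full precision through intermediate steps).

14.880

Write 552 = (1 + δ)μ, so δ = 552/431.055 − 1 = 0.280579…
Then the exponent is δ²μ/(2 + δ) = (552 − μ)² / (μ·(2 + δ)) = 14.879832.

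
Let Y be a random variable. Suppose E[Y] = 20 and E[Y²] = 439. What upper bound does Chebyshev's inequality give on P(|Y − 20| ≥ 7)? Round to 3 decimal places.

0.796

Var(Y) = E[Y²] − (E[Y])² = 439 − 400 = 39.
Chebyshev's inequality: P(|Y − μ| ≥ t) ≤ Var(Y)/t² = 39/49 = 0.7959.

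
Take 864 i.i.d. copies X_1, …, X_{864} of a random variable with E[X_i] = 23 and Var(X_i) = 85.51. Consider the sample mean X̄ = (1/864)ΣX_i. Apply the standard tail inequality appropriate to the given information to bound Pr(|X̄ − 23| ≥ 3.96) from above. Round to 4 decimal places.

0.0063

With mean and variance of each term known, Chebyshev's inequality bounds the deviation of the sum (or sample mean).
Var(X̄) = Var(X_i)/n = 85.51/864 = 0.09897.
Chebyshev: Pr(|X̄ − 23| ≥ 3.96) ≤ Var(X̄)/(3.96)² = 85.51/(864·3.96²) = 0.0063.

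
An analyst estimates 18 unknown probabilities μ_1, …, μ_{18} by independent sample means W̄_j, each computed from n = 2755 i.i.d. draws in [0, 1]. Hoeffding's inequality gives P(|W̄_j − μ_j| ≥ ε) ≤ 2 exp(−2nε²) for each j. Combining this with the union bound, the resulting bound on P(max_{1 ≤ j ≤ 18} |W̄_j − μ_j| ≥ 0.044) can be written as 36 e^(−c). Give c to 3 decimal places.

Union bound over the 18 events: P(max_{1 ≤ j ≤ 18} |W̄_j − μ_j| ≥ 0.044) ≤ 18·2·exp(−2nε²) = 36 exp(−2·2755·0.044²).
So c = 2·2755·0.044² = 10.6674.

10.667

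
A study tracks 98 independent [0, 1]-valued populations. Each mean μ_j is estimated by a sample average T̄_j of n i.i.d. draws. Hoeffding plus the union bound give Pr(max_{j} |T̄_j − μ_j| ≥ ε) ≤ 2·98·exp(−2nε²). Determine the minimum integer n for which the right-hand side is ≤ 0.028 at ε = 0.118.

318

Need 2·98·exp(−2nε²) ≤ 0.028, i.e. exp(−2nε²) ≤ 0.028/196.
So 2nε² ≥ ln(196/0.028) = 8.853665.
Hence n ≥ 8.853665/(2·0.118²) = 317.928.
The smallest integer n is 318.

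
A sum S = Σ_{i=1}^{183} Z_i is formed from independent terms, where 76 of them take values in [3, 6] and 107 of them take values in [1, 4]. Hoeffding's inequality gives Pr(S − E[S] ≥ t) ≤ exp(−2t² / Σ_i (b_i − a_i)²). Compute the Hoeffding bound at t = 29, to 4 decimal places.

0.3601

Σ(b_i − a_i)² = 76·3² + 107·3² = 1647.
Exponent = 2·29² / 1647 = 1.02125.
Bound = exp(−1.02125) = 0.36014.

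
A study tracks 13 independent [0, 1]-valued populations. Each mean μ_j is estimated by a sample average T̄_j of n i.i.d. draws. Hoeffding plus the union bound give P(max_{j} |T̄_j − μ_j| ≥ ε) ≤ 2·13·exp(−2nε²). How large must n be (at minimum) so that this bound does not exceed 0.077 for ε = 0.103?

Need 2·13·exp(−2nε²) ≤ 0.077, i.e. exp(−2nε²) ≤ 0.077/26.
So 2nε² ≥ ln(26/0.077) = 5.822046.
Hence n ≥ 5.822046/(2·0.103²) = 274.392.
The smallest integer n is 275.

275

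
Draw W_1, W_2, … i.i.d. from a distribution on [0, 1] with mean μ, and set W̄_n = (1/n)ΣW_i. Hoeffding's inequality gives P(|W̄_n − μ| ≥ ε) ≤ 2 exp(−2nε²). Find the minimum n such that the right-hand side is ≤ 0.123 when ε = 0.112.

112

Require 2·exp(−2nε²) ≤ 0.123, i.e. 2nε² ≥ ln(2/0.123) = 2.788718.
So n ≥ 2.788718 / (2·0.112²) = 111.157.
The smallest integer n is 112.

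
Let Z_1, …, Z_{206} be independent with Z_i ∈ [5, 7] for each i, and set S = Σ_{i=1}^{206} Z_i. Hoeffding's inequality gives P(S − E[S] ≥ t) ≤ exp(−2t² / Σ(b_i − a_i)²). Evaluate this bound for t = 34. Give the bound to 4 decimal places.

Σ(b_i − a_i)² = 206·(2)² = 824.
Exponent = 2·34²/824 = 2.8058.
Bound = exp(−2.8058) = 0.06046.

0.0605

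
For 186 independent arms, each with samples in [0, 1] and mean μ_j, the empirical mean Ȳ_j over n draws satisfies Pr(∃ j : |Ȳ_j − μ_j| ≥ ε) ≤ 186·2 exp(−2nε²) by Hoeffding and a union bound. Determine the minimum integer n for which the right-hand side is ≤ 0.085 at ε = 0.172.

Need 2·186·exp(−2nε²) ≤ 0.085, i.e. exp(−2nε²) ≤ 0.085/372.
So 2nε² ≥ ln(372/0.085) = 8.383998.
Hence n ≥ 8.383998/(2·0.172²) = 141.698.
The smallest integer n is 142.

142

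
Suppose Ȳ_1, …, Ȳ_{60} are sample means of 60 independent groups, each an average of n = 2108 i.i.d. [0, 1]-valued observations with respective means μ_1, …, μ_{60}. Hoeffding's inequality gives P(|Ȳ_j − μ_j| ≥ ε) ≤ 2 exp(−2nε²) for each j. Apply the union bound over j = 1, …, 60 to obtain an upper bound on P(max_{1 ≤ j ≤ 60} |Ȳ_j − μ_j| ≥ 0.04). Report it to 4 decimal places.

Per-experiment Hoeffding bound: 2·exp(−2·2108·0.04²) = 2·exp(−6.74560) = 0.0023521.
Union bound over 60 events: 60·0.0023521 = 0.14113.

0.1411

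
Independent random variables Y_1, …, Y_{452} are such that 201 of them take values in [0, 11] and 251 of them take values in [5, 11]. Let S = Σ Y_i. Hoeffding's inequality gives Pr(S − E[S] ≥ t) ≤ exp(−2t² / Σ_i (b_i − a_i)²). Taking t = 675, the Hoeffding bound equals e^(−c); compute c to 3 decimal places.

27.318

Σ(b_i − a_i)² = 201·11² + 251·6² = 33357.
c = 2t² / 33357 = 2·675² / 33357 = 27.3181.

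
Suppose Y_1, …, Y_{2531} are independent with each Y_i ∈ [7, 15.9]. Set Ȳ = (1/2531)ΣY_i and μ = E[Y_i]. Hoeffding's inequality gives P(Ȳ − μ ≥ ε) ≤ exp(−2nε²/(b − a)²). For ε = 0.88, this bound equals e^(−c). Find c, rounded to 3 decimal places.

49.489

c = 2nε²/(b − a)² = 2·2531·0.88² / 8.9² = 49.4889.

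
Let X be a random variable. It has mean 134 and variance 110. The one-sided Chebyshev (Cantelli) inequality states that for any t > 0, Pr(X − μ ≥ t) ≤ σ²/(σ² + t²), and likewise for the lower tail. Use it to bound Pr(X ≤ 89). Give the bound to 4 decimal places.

0.0515

Here σ² = 110 and t = 45, so σ² + t² = 2135.
Cantelli's bound: 110/2135 = 0.0515.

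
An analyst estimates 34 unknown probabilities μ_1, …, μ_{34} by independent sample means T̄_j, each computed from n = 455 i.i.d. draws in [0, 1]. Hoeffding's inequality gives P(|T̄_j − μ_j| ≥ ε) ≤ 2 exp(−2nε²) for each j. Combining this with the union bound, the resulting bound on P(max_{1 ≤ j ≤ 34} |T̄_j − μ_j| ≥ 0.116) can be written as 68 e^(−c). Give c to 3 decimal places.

12.245

Union bound over the 34 events: P(max_{1 ≤ j ≤ 34} |T̄_j − μ_j| ≥ 0.116) ≤ 34·2·exp(−2nε²) = 68 exp(−2·455·0.116²).
So c = 2·455·0.116² = 12.2450.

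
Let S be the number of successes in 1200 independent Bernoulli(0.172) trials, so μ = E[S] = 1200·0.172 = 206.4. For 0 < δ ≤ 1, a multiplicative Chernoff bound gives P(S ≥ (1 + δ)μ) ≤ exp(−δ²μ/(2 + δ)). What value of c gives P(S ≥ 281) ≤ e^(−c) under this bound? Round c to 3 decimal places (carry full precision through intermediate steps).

Write 281 = (1 + δ)μ, so δ = 281/206.4 − 1 = 0.3614341…
Then the exponent is δ²μ/(2 + δ) = (281 − μ)² / (μ·(2 + δ)) = 11.418055.

11.418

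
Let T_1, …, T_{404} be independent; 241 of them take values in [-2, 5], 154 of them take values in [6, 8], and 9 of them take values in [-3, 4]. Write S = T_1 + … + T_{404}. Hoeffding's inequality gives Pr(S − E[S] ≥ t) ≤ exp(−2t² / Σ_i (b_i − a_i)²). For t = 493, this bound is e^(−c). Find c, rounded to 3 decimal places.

37.782

Σ(b_i − a_i)² = 241·7² + 154·2² + 9·7² = 12866.
c = 2t² / 12866 = 2·493² / 12866 = 37.7816.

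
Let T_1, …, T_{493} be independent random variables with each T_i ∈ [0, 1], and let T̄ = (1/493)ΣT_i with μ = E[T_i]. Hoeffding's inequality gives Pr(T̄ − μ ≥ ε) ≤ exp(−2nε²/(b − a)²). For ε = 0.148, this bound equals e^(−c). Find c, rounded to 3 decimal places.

c = 2nε²/(b − a)² = 2·493·0.148² / 1² = 21.5973.

21.597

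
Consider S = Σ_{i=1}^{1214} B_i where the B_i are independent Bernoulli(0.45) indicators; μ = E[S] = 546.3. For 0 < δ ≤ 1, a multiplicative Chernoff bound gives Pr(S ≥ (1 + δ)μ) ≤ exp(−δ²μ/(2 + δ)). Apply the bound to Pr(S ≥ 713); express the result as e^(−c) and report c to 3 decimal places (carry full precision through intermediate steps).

Write 713 = (1 + δ)μ, so δ = 713/546.3 − 1 = 0.3051437…
Then the exponent is δ²μ/(2 + δ) = (713 − μ)² / (μ·(2 + δ)) = 22.066934.

22.067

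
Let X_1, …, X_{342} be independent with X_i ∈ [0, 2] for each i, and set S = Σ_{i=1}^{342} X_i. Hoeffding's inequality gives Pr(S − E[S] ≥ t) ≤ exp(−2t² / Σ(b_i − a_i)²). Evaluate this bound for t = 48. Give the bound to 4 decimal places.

Σ(b_i − a_i)² = 342·(2)² = 1368.
Exponent = 2·48²/1368 = 3.3684.
Bound = exp(−3.3684) = 0.03444.

0.0344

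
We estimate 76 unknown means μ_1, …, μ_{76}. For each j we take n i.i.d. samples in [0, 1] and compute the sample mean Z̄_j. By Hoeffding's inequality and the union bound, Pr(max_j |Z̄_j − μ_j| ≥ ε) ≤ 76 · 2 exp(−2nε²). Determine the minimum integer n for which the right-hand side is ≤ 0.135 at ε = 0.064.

Need 2·76·exp(−2nε²) ≤ 0.135, i.e. exp(−2nε²) ≤ 0.135/152.
So 2nε² ≥ ln(152/0.135) = 7.026361.
Hence n ≥ 7.026361/(2·0.064²) = 857.710.
The smallest integer n is 858.

858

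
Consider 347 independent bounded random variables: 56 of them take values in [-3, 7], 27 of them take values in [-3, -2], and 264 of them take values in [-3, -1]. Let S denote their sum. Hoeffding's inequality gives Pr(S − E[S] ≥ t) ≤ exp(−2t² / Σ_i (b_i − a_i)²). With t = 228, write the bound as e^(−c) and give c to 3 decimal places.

15.557

Σ(b_i − a_i)² = 56·10² + 27·1² + 264·2² = 6683.
c = 2t² / 6683 = 2·228² / 6683 = 15.5571.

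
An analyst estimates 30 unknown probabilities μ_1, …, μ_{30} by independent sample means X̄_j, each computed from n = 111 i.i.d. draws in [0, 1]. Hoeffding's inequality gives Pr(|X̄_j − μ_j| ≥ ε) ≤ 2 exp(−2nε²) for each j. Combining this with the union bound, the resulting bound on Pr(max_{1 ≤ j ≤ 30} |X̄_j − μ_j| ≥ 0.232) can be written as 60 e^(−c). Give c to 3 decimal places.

11.949

Union bound over the 30 events: Pr(max_{1 ≤ j ≤ 30} |X̄_j − μ_j| ≥ 0.232) ≤ 30·2·exp(−2nε²) = 60 exp(−2·111·0.232²).
So c = 2·111·0.232² = 11.9489.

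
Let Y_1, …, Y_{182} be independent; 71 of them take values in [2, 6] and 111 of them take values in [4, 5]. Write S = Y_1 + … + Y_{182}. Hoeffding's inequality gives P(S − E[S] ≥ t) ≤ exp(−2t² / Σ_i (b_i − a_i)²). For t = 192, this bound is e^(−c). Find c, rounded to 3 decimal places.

59.124

Σ(b_i − a_i)² = 71·4² + 111·1² = 1247.
c = 2t² / 1247 = 2·192² / 1247 = 59.1243.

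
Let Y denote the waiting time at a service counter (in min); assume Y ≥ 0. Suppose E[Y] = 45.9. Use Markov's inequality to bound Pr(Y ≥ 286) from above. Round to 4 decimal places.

0.1605

Markov's inequality: for a non-negative random variable, Pr(Y ≥ a) ≤ E[Y]/a.
Here E[Y] = 45.9 and a = 286, so the bound is 45.9/286 = 0.1605.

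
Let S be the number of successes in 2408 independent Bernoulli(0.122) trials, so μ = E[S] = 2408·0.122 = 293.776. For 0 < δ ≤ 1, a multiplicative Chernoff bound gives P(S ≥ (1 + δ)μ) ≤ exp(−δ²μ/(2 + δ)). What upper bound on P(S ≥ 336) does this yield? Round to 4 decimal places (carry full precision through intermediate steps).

Write 336 = (1 + δ)μ, so δ = 336/293.776 − 1 = 0.1437286…
Then the exponent is δ²μ/(2 + δ) = (336 − μ)² / (μ·(2 + δ)) = 2.830953.
Bound = exp(−2.830953) = 0.05896.

0.0590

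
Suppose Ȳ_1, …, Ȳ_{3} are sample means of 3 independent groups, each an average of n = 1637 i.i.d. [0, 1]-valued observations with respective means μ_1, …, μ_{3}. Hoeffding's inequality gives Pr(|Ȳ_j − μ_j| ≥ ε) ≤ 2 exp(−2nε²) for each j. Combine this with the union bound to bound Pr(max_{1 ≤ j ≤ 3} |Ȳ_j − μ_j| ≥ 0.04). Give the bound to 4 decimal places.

0.0319

Per-experiment Hoeffding bound: 2·exp(−2·1637·0.04²) = 2·exp(−5.23840) = 0.010617.
Union bound over 3 events: 3·0.010617 = 0.03185.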